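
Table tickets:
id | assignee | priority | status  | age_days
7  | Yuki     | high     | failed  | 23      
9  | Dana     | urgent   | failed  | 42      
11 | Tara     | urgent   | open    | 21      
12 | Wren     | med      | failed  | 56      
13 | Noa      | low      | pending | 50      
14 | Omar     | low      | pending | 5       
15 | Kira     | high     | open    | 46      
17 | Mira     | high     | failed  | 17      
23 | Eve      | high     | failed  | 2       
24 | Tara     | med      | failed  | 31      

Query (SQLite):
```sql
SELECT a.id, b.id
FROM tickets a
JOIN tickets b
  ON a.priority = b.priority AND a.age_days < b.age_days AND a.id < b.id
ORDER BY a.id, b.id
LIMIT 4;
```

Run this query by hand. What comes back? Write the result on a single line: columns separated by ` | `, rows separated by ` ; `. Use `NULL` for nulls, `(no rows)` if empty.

Pairs (a,b) with same priority, a.age_days < b.age_days, a.id < b.id.
priority groups: high:{7,15,17,23} low:{13,14} med:{12,24} urgent:{9,11}
Ordered by (a.id, b.id); first 4.

7 | 15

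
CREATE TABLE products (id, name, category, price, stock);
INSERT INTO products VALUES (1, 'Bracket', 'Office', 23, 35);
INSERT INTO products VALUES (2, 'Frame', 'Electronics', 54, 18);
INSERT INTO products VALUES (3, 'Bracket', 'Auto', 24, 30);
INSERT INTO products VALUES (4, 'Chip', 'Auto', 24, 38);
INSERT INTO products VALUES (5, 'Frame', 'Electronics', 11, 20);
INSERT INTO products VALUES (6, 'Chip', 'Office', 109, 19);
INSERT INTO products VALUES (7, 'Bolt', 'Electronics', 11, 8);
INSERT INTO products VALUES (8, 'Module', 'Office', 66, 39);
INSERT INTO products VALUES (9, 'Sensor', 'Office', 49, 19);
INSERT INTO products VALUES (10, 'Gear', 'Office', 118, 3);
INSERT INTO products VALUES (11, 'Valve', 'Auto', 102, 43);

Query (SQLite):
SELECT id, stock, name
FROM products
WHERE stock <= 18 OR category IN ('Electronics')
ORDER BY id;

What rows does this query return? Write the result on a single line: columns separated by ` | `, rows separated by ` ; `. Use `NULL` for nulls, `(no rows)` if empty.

2 | 18 | Frame ; 5 | 20 | Frame ; 7 | 8 | Bolt ; 10 | 3 | Gear

stock <= 18: ids {2, 7, 10}
category IN ('Electronics'): ids {2, 5, 7}
Combine with OR.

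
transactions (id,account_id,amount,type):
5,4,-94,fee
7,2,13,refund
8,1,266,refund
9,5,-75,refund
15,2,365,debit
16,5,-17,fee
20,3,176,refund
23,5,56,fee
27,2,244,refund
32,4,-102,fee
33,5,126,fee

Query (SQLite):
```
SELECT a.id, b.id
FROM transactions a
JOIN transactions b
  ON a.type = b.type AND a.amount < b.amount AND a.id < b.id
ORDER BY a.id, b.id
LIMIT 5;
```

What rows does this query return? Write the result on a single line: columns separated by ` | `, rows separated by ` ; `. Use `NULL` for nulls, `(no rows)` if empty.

Pairs (a,b) with same type, a.amount < b.amount, a.id < b.id.
type groups: debit:{15} fee:{5,16,23,32,33} refund:{7,8,9,20,27}
Ordered by (a.id, b.id); first 5.

5 | 16 ; 5 | 23 ; 5 | 33 ; 7 | 8 ; 7 | 20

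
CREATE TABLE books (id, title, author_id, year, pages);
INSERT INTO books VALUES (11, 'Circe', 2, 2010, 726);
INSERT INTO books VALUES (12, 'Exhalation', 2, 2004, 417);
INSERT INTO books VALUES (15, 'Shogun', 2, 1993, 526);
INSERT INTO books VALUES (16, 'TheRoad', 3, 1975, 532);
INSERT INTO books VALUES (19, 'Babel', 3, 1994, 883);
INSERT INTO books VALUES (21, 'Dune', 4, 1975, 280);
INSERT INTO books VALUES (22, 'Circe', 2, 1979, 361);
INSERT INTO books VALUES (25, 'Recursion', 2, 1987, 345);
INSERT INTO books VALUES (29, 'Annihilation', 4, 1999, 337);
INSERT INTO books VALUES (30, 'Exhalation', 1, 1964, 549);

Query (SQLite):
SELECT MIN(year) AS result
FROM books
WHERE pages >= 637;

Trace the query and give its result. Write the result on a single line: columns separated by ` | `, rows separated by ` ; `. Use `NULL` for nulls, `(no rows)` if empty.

Rows where pages >= 637 → year values: [2010, 1994].
MIN of non-NULL values = 1994.

1994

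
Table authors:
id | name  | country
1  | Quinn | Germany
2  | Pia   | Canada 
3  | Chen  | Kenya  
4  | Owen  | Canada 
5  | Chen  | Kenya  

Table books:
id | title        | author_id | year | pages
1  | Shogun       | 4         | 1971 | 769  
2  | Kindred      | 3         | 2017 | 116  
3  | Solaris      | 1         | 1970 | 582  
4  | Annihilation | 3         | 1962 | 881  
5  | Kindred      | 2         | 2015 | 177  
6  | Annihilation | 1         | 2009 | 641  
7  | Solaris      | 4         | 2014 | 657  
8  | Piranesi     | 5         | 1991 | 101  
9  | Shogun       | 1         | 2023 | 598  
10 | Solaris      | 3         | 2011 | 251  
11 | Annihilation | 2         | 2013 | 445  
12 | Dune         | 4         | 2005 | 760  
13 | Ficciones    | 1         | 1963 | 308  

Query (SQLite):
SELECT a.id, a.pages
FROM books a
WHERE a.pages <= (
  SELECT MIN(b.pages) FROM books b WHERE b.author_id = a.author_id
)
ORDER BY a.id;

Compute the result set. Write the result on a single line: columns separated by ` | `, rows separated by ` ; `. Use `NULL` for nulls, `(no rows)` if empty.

For each books row a, compute MIN(pages) over rows sharing a.author_id.
Keep row a if a.pages <= that per-group MIN.
  author_id=1: MIN(pages) = 308
  author_id=2: MIN(pages) = 177
  author_id=3: MIN(pages) = 116
  author_id=4: MIN(pages) = 657
  author_id=5: MIN(pages) = 101

2 | 116 ; 5 | 177 ; 7 | 657 ; 8 | 101 ; 13 | 308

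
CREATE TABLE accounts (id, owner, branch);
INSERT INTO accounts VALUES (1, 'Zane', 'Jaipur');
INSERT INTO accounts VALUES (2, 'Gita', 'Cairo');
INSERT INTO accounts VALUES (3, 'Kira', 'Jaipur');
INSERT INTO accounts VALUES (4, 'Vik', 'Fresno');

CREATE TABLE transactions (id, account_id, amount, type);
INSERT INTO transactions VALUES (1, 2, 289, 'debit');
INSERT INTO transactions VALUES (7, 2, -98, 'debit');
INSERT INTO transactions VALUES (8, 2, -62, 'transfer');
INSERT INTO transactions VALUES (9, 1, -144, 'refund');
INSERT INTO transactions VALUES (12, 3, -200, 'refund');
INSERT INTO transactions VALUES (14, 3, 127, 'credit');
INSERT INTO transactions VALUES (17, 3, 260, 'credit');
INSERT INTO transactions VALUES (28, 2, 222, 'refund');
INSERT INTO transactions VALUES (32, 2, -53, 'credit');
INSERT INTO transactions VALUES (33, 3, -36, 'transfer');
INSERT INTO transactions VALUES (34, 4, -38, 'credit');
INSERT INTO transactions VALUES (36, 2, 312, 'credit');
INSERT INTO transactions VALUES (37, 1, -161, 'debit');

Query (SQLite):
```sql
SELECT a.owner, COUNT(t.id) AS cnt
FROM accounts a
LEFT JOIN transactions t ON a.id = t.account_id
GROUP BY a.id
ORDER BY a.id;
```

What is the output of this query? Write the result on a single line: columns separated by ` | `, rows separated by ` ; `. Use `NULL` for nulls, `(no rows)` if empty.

Zane | 2 ; Gita | 6 ; Kira | 4 ; Vik | 1

LEFT JOIN keeps every accounts row; unmatched ones get NULL for transactions columns.
Group by accounts.id and compute COUNT(t.id). COUNT(col) of an all-NULL group is 0.
  1: ids {9, 37} → COUNT(t.id)=2
  2: ids {1, 7, 8, 28, 32, 36} → COUNT(t.id)=6
  3: ids {12, 14, 17, 33} → COUNT(t.id)=4
  4: ids {34} → COUNT(t.id)=1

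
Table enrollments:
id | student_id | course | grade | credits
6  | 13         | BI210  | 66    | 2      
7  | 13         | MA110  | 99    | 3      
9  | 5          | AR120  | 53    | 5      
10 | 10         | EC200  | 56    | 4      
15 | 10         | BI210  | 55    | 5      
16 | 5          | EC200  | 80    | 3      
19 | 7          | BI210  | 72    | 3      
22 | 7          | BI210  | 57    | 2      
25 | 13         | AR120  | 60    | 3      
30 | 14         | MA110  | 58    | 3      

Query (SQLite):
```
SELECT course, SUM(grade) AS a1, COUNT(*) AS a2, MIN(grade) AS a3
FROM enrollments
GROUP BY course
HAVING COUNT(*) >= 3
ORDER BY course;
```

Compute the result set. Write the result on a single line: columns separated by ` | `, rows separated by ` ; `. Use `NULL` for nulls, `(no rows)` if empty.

Group enrollments by course.
Per group compute: SUM(grade), COUNT(*), MIN(grade).
HAVING: drop groups with fewer than 3 rows.
  AR120: ids {9, 25} → SUM(grade)=113, COUNT(*)=2, MIN(grade)=53
  BI210: ids {6, 15, 19, 22} → SUM(grade)=250, COUNT(*)=4, MIN(grade)=55
  EC200: ids {10, 16} → SUM(grade)=136, COUNT(*)=2, MIN(grade)=56
  MA110: ids {7, 30} → SUM(grade)=157, COUNT(*)=2, MIN(grade)=58

BI210 | 250 | 4 | 55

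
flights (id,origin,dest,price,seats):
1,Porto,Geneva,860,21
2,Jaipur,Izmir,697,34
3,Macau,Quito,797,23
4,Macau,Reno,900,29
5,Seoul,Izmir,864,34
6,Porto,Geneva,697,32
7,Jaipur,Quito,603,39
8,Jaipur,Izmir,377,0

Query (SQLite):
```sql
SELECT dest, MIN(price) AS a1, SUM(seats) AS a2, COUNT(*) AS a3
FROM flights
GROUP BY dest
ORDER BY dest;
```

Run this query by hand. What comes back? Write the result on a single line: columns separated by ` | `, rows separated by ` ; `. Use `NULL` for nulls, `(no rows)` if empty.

Geneva | 697 | 53 | 2 ; Izmir | 377 | 68 | 3 ; Quito | 603 | 62 | 2 ; Reno | 900 | 29 | 1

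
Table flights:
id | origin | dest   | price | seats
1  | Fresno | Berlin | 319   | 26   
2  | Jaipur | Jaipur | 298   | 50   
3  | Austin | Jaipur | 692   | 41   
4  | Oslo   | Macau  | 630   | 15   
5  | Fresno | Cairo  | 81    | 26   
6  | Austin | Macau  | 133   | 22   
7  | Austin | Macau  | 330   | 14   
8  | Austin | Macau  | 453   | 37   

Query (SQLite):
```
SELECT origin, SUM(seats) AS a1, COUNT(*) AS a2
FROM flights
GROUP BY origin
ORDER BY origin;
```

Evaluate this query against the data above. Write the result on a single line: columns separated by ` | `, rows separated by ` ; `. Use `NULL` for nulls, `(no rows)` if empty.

Group flights by origin.
Per group compute: SUM(seats), COUNT(*).
  Austin: ids {3, 6, 7, 8} → SUM(seats)=114, COUNT(*)=4
  Fresno: ids {1, 5} → SUM(seats)=52, COUNT(*)=2
  Jaipur: ids {2} → SUM(seats)=50, COUNT(*)=1
  Oslo: ids {4} → SUM(seats)=15, COUNT(*)=1

Austin | 114 | 4 ; Fresno | 52 | 2 ; Jaipur | 50 | 1 ; Oslo | 15 | 1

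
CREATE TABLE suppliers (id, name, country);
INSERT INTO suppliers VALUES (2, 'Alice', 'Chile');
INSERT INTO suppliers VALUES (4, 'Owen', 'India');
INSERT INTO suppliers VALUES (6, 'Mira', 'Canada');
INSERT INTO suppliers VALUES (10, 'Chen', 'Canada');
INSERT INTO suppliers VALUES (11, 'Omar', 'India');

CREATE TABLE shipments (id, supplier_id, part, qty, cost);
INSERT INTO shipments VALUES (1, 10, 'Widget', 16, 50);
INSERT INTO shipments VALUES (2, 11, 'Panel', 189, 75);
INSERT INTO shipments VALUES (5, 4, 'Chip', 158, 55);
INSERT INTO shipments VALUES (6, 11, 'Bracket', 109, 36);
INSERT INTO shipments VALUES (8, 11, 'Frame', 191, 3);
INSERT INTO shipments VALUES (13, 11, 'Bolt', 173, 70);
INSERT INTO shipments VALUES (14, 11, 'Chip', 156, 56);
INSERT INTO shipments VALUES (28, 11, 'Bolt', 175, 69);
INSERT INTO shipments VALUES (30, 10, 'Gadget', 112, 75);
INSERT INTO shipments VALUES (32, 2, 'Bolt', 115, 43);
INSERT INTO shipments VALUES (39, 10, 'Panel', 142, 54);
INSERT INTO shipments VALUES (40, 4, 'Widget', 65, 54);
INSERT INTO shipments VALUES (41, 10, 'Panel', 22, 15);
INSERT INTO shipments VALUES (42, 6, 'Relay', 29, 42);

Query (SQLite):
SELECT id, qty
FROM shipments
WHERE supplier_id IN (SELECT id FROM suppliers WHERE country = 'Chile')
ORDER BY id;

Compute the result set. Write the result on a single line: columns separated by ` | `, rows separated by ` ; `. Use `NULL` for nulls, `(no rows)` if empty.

Inner query: suppliers.id where country = 'Chile'.
Outer: keep shipments rows whose supplier_id is in that set.
Inner query → {2}

32 | 115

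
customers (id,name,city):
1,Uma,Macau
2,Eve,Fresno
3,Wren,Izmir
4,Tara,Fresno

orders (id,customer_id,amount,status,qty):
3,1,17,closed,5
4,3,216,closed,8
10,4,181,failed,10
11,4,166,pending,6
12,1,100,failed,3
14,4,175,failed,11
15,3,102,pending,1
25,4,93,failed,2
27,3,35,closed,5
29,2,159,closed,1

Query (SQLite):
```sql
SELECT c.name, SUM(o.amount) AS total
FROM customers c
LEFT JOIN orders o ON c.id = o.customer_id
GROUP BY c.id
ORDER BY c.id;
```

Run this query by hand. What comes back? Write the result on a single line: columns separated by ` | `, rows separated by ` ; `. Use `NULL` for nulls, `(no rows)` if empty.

Uma | 117 ; Eve | 159 ; Wren | 353 ; Tara | 615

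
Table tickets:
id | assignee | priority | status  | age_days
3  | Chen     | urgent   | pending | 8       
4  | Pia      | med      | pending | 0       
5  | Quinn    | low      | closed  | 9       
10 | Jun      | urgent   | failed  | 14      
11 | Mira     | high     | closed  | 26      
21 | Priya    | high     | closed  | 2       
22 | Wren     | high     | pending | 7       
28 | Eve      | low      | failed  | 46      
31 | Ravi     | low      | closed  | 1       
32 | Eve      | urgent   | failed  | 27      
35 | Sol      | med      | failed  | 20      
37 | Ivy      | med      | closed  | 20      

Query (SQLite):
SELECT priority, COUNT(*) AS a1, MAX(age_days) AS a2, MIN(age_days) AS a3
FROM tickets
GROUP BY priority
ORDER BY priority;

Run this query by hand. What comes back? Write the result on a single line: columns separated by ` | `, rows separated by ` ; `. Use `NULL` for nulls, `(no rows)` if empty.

high | 3 | 26 | 2 ; low | 3 | 46 | 1 ; med | 3 | 20 | 0 ; urgent | 3 | 27 | 8

Group tickets by priority.
Per group compute: COUNT(*), MAX(age_days), MIN(age_days).
  high: ids {11, 21, 22} → COUNT(*)=3, MAX(age_days)=26, MIN(age_days)=2
  low: ids {5, 28, 31} → COUNT(*)=3, MAX(age_days)=46, MIN(age_days)=1
  med: ids {4, 35, 37} → COUNT(*)=3, MAX(age_days)=20, MIN(age_days)=0
  urgent: ids {3, 10, 32} → COUNT(*)=3, MAX(age_days)=27, MIN(age_days)=8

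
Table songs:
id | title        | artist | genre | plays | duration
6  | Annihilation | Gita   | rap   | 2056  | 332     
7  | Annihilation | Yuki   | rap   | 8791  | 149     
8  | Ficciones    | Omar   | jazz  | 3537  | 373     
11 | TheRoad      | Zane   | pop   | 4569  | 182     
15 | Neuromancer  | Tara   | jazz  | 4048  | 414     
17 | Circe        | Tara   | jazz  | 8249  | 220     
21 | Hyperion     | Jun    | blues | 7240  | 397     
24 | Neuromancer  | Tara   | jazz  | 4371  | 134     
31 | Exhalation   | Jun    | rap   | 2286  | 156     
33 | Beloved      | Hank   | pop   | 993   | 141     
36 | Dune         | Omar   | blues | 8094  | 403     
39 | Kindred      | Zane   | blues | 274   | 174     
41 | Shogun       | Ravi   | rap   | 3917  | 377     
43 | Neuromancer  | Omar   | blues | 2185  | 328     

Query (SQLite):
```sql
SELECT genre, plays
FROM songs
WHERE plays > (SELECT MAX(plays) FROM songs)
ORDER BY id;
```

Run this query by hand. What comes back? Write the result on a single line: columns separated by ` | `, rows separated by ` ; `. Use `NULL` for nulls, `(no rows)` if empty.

(no rows)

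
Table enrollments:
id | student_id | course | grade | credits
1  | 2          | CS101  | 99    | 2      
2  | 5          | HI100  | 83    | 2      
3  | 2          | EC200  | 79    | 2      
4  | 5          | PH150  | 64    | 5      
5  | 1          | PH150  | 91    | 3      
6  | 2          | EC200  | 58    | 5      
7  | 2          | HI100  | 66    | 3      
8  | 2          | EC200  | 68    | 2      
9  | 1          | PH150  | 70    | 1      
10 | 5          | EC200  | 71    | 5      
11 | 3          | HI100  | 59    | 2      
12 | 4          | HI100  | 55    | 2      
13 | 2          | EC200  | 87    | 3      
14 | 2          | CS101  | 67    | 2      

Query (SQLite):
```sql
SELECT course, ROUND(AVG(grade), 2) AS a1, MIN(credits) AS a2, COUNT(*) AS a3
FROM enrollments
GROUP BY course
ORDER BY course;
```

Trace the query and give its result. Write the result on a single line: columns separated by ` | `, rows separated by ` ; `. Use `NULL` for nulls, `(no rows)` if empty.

Group enrollments by course.
Per group compute: ROUND(AVG(grade), 2), MIN(credits), COUNT(*).
  CS101: ids {1, 14} → ROUND(AVG(grade), 2)=83, MIN(credits)=2, COUNT(*)=2
  EC200: ids {3, 6, 8, 10, 13} → ROUND(AVG(grade), 2)=72.6, MIN(credits)=2, COUNT(*)=5
  HI100: ids {2, 7, 11, 12} → ROUND(AVG(grade), 2)=65.75, MIN(credits)=2, COUNT(*)=4
  PH150: ids {4, 5, 9} → ROUND(AVG(grade), 2)=75, MIN(credits)=1, COUNT(*)=3

CS101 | 83 | 2 | 2 ; EC200 | 72.6 | 2 | 5 ; HI100 | 65.75 | 2 | 4 ; PH150 | 75 | 1 | 3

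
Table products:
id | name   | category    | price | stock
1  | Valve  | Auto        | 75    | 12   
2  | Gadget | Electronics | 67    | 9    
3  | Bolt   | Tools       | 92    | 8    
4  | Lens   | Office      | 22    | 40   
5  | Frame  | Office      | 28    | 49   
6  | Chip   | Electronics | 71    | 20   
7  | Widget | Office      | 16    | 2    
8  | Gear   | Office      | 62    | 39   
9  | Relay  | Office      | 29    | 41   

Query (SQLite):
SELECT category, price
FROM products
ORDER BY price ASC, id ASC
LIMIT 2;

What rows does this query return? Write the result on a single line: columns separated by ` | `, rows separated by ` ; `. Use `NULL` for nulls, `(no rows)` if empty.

Sort by price asc, tiebreak id asc: (16, id=7), (22, id=4), (28, id=5), (29, id=9), (62, id=8) …. Take first 2.

Office | 16 ; Office | 22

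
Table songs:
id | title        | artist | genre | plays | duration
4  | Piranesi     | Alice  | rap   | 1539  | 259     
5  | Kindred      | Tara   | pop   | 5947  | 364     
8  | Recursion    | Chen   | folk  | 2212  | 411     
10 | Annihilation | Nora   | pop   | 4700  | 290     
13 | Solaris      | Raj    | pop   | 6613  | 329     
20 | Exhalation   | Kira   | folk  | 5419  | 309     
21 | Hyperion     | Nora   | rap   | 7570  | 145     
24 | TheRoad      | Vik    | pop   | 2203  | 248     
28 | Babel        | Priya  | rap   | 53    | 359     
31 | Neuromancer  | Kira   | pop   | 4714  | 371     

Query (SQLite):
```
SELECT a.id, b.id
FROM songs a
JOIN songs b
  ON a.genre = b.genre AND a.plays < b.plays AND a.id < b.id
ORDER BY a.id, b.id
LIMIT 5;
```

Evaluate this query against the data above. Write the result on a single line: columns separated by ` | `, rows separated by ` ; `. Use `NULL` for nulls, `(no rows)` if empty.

4 | 21 ; 5 | 13 ; 8 | 20 ; 10 | 13 ; 10 | 31

Pairs (a,b) with same genre, a.plays < b.plays, a.id < b.id.
genre groups: folk:{8,20} pop:{5,10,13,24,31} rap:{4,21,28}
Ordered by (a.id, b.id); first 5.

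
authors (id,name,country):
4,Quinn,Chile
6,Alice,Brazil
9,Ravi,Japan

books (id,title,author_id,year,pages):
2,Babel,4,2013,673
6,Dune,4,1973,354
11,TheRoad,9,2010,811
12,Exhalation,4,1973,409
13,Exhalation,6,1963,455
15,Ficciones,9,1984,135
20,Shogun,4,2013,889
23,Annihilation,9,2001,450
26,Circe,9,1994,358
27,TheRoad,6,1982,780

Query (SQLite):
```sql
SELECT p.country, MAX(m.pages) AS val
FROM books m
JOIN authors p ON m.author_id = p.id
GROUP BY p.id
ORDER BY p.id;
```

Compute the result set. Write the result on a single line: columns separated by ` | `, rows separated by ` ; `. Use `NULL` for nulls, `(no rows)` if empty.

Chile | 889 ; Brazil | 780 ; Japan | 811

Join each books row to its authors via author_id.
Group joined rows by authors.id; compute MAX(m.pages) per group.
  4: ids {2, 6, 12, 20} → MAX(m.pages)=889
  6: ids {13, 27} → MAX(m.pages)=780
  9: ids {11, 15, 23, 26} → MAX(m.pages)=811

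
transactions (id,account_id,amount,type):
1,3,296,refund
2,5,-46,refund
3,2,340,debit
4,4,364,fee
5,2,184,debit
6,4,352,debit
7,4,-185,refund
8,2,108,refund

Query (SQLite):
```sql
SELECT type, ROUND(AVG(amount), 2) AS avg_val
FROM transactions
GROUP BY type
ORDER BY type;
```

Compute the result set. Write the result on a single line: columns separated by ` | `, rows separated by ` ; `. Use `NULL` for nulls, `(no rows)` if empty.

Partition transactions by type; compute ROUND(AVG(amount), 2) within each group.
  debit: ids {3, 5, 6} → ROUND(AVG(amount), 2)=292
  fee: ids {4} → ROUND(AVG(amount), 2)=364
  refund: ids {1, 2, 7, 8} → ROUND(AVG(amount), 2)=43.25

debit | 292 ; fee | 364 ; refund | 43.25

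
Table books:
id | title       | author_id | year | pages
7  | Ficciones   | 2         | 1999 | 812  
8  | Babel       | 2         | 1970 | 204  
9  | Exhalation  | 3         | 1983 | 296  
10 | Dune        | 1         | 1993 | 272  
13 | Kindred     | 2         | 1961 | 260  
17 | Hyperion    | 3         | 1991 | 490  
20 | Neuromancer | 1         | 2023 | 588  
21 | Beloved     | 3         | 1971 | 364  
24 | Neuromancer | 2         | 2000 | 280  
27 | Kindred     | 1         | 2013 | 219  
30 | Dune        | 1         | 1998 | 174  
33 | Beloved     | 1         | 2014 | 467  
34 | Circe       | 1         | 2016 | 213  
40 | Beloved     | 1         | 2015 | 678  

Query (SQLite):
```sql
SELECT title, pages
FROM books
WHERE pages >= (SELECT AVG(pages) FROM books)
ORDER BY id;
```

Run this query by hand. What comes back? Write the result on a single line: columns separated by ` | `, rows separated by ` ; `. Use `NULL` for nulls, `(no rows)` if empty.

Ficciones | 812 ; Hyperion | 490 ; Neuromancer | 588 ; Beloved | 467 ; Beloved | 678

Scalar subquery: AVG(pages) over all books rows = 379.785714 (≈; comparison uses full precision).
Keep rows where pages >= that value.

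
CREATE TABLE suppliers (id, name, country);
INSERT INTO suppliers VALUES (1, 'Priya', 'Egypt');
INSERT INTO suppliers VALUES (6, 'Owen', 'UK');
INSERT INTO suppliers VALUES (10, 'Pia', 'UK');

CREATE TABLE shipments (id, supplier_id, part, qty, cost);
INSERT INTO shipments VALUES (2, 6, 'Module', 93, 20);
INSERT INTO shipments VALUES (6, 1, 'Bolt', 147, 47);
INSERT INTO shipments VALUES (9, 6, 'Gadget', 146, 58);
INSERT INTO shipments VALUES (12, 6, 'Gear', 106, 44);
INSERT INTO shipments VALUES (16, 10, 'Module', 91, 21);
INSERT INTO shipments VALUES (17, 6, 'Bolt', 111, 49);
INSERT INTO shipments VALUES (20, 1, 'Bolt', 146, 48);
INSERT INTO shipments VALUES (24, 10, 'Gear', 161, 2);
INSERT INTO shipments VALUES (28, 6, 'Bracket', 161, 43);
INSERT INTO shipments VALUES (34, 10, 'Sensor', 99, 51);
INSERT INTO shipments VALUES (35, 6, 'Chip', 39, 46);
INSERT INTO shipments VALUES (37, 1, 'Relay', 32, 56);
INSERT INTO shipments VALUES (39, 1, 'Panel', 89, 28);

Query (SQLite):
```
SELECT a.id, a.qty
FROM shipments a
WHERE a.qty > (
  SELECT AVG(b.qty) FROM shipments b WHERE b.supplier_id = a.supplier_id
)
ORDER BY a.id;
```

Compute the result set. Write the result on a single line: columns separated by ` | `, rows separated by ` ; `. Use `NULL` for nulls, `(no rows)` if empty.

For each shipments row a, compute AVG(qty) over rows sharing a.supplier_id.
Keep row a if a.qty > that per-group AVG.
  supplier_id=1: AVG(qty) = 103.5
  supplier_id=6: AVG(qty) = 109.333333
  supplier_id=10: AVG(qty) = 117.0

6 | 147 ; 9 | 146 ; 17 | 111 ; 20 | 146 ; 24 | 161 ; 28 | 161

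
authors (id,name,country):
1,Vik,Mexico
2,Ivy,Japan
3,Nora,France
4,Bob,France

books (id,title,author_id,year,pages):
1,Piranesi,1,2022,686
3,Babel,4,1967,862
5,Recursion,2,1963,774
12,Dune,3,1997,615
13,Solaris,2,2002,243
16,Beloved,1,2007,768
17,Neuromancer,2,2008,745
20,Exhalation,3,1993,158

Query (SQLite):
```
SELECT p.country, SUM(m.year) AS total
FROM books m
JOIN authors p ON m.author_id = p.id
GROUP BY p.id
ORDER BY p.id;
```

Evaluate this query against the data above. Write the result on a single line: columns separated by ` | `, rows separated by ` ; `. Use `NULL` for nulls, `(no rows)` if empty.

Mexico | 4029 ; Japan | 5973 ; France | 3990 ; France | 1967

Join each books row to its authors via author_id.
Group joined rows by authors.id; compute SUM(m.year) per group.
  1: ids {1, 16} → SUM(m.year)=4029
  2: ids {5, 13, 17} → SUM(m.year)=5973
  3: ids {12, 20} → SUM(m.year)=3990
  4: ids {3} → SUM(m.year)=1967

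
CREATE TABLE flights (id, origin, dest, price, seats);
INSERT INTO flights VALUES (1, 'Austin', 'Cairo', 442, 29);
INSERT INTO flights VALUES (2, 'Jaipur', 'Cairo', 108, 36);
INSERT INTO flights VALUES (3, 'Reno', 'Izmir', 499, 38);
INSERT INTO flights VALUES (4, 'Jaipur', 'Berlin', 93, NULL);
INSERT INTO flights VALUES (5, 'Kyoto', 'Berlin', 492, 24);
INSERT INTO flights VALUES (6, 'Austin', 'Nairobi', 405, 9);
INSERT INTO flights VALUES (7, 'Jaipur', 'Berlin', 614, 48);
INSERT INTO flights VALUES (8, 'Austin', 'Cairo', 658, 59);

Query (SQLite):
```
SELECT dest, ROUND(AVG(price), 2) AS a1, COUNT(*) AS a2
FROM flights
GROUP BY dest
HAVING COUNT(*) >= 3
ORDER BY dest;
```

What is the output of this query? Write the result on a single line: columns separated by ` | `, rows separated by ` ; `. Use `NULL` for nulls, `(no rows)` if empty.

Group flights by dest.
Per group compute: ROUND(AVG(price), 2), COUNT(*).
HAVING: drop groups with fewer than 3 rows.
  Berlin: ids {4, 5, 7} → ROUND(AVG(price), 2)=399.67, COUNT(*)=3
  Cairo: ids {1, 2, 8} → ROUND(AVG(price), 2)=402.67, COUNT(*)=3
  Izmir: ids {3} → ROUND(AVG(price), 2)=499, COUNT(*)=1
  Nairobi: ids {6} → ROUND(AVG(price), 2)=405, COUNT(*)=1

Berlin | 399.67 | 3 ; Cairo | 402.67 | 3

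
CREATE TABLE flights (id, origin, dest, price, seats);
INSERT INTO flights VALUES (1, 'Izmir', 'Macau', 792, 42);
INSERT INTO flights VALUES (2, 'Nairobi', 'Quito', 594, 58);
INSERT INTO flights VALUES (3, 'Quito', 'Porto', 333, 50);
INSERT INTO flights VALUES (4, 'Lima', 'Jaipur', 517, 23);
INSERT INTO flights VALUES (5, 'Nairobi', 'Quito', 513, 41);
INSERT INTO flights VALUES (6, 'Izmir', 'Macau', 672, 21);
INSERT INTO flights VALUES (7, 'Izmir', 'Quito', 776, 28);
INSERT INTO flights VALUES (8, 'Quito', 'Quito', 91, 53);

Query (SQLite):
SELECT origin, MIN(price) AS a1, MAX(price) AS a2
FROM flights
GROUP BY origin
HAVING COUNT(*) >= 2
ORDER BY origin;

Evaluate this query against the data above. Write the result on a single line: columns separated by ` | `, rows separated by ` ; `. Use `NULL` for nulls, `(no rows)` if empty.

Izmir | 672 | 792 ; Nairobi | 513 | 594 ; Quito | 91 | 333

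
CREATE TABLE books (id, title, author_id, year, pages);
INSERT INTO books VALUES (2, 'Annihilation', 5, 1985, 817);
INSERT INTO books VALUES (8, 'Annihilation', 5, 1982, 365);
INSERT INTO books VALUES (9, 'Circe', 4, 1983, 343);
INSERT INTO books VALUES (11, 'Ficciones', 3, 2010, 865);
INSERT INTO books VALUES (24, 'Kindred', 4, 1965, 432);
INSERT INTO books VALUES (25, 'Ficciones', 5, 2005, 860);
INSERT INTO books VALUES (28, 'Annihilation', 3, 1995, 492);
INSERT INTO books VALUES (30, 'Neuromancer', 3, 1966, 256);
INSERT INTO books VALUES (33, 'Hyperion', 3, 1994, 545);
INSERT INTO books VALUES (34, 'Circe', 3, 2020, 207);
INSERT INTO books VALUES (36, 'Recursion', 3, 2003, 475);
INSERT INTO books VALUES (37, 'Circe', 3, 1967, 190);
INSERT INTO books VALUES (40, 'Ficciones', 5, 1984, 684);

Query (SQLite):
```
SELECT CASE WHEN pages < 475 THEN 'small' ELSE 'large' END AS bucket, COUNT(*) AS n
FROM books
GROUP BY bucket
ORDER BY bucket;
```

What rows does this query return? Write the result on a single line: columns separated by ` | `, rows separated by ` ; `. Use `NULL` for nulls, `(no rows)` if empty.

large | 7 ; small | 6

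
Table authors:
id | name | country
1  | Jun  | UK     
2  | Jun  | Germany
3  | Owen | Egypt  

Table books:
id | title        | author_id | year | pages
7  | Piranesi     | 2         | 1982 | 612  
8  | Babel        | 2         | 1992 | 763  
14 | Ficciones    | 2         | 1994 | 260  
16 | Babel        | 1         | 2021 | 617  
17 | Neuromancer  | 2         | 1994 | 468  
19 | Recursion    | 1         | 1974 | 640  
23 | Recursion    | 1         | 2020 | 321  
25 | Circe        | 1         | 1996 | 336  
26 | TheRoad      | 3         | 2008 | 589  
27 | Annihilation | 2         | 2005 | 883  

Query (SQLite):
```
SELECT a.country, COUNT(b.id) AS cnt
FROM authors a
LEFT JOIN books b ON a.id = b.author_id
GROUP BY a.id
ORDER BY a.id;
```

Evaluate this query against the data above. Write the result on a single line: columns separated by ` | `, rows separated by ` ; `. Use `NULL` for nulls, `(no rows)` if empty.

UK | 4 ; Germany | 5 ; Egypt | 1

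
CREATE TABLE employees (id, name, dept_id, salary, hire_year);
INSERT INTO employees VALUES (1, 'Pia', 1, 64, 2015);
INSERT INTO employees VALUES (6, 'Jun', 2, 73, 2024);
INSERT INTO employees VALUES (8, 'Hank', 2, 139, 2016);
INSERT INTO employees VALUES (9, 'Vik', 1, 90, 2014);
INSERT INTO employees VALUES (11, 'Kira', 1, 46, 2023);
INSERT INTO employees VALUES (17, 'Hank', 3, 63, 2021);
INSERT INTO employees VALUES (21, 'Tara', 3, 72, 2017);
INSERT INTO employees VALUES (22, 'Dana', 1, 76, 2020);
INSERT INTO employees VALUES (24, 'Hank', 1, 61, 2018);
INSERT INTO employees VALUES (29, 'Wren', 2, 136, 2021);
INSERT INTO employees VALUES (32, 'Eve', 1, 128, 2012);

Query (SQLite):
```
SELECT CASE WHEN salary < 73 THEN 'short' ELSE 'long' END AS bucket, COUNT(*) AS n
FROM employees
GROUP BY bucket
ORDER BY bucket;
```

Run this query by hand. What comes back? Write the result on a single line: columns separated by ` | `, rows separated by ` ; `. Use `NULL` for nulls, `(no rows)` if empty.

long | 6 ; short | 5

Bucket rows by salary < 73 → 'short' else 'long'; count each bucket.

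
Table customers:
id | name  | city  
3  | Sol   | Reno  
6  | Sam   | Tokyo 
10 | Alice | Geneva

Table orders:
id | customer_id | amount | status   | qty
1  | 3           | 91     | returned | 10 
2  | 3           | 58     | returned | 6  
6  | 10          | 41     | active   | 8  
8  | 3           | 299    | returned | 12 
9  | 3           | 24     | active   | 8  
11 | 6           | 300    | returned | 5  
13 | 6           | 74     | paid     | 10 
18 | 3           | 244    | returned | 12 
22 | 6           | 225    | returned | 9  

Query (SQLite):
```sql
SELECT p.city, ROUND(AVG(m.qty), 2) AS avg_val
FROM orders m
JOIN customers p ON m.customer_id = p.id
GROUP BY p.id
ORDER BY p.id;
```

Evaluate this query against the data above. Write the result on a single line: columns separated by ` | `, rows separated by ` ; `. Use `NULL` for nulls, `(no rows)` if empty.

Reno | 9.6 ; Tokyo | 8 ; Geneva | 8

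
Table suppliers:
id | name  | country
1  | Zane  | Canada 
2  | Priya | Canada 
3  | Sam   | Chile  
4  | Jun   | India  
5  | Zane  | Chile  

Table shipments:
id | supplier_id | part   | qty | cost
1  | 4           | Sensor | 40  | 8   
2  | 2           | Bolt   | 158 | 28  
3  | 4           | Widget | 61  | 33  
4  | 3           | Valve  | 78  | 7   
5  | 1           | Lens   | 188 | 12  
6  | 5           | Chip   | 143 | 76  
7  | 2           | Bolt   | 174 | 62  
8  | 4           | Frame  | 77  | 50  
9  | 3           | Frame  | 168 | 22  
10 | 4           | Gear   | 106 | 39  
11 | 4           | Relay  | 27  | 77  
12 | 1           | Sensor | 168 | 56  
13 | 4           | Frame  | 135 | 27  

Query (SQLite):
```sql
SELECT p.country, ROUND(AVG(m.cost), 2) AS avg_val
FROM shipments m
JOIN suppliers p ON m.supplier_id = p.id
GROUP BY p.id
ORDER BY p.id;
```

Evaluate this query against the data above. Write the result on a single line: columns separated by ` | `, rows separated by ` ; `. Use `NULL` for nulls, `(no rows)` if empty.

Canada | 34 ; Canada | 45 ; Chile | 14.5 ; India | 39 ; Chile | 76

Join each shipments row to its suppliers via supplier_id.
Group joined rows by suppliers.id; compute ROUND(AVG(m.cost), 2) per group.
  1: ids {5, 12} → ROUND(AVG(m.cost), 2)=34
  2: ids {2, 7} → ROUND(AVG(m.cost), 2)=45
  3: ids {4, 9} → ROUND(AVG(m.cost), 2)=14.5
  4: ids {1, 3, 8, 10, 11, 13} → ROUND(AVG(m.cost), 2)=39
  5: ids {6} → ROUND(AVG(m.cost), 2)=76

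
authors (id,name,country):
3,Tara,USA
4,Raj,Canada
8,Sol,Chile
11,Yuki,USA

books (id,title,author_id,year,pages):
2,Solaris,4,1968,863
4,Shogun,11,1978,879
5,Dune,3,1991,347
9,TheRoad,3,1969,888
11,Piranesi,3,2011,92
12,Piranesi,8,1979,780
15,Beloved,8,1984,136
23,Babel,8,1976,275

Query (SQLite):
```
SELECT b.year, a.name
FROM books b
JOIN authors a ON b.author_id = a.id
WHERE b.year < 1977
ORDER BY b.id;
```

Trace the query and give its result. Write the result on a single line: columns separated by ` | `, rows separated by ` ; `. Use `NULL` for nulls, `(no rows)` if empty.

Each books row matches the authors row where author_id = authors.id.
Then keep rows with b.year < 1977.

1968 | Raj ; 1969 | Tara ; 1976 | Sol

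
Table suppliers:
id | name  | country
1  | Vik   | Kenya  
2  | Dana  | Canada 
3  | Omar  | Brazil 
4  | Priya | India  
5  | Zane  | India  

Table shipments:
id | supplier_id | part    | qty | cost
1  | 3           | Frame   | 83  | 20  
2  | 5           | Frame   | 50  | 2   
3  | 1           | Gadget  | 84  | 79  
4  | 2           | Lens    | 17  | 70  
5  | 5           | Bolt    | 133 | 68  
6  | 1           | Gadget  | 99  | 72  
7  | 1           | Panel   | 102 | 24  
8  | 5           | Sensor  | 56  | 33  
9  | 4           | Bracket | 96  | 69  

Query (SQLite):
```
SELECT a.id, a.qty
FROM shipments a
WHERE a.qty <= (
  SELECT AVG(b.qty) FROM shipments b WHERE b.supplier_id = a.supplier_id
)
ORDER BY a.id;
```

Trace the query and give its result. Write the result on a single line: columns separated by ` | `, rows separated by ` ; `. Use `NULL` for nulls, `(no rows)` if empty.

1 | 83 ; 2 | 50 ; 3 | 84 ; 4 | 17 ; 8 | 56 ; 9 | 96

For each shipments row a, compute AVG(qty) over rows sharing a.supplier_id.
Keep row a if a.qty <= that per-group AVG.
  supplier_id=1: AVG(qty) = 95.0
  supplier_id=2: AVG(qty) = 17.0
  supplier_id=3: AVG(qty) = 83.0
  supplier_id=4: AVG(qty) = 96.0
  supplier_id=5: AVG(qty) = 79.666667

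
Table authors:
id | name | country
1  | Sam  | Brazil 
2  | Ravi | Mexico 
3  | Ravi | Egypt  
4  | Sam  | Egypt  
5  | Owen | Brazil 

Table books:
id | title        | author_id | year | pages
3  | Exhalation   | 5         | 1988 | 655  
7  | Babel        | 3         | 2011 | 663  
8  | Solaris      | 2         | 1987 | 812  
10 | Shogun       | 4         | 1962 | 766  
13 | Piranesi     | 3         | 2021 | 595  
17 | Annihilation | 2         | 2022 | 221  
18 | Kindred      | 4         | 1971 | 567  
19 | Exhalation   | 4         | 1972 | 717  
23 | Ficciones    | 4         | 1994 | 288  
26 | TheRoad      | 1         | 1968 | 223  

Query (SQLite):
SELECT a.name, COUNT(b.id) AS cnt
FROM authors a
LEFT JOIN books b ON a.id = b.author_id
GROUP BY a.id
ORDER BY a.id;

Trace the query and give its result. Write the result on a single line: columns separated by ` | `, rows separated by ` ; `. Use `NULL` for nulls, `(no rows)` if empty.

Sam | 1 ; Ravi | 2 ; Ravi | 2 ; Sam | 4 ; Owen | 1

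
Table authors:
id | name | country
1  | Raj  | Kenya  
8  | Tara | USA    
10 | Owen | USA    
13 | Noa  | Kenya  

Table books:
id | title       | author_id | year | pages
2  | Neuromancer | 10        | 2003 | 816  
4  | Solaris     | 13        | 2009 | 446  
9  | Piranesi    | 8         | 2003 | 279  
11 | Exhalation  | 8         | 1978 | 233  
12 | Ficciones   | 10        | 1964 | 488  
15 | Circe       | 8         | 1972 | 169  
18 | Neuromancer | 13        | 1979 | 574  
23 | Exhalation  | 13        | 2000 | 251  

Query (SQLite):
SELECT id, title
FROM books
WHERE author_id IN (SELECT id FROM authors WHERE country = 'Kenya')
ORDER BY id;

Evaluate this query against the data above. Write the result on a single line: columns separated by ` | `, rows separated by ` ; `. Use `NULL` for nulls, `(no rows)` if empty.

Inner query: authors.id where country = 'Kenya'.
Outer: keep books rows whose author_id is in that set.
Inner query → {1, 13}

4 | Solaris ; 18 | Neuromancer ; 23 | Exhalation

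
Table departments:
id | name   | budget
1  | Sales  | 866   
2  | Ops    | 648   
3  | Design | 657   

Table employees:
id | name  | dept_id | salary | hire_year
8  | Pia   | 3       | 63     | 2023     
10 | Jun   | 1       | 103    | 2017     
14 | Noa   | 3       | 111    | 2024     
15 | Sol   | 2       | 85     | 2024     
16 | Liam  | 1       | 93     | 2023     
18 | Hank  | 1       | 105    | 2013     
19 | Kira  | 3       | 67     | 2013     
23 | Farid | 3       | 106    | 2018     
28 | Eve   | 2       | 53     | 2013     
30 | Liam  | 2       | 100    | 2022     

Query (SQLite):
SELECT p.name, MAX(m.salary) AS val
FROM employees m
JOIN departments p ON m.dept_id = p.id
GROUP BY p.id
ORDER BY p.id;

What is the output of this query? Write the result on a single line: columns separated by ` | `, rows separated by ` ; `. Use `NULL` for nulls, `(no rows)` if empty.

Sales | 105 ; Ops | 100 ; Design | 111

Join each employees row to its departments via dept_id.
Group joined rows by departments.id; compute MAX(m.salary) per group.
  1: ids {10, 16, 18} → MAX(m.salary)=105
  2: ids {15, 28, 30} → MAX(m.salary)=100
  3: ids {8, 14, 19, 23} → MAX(m.salary)=111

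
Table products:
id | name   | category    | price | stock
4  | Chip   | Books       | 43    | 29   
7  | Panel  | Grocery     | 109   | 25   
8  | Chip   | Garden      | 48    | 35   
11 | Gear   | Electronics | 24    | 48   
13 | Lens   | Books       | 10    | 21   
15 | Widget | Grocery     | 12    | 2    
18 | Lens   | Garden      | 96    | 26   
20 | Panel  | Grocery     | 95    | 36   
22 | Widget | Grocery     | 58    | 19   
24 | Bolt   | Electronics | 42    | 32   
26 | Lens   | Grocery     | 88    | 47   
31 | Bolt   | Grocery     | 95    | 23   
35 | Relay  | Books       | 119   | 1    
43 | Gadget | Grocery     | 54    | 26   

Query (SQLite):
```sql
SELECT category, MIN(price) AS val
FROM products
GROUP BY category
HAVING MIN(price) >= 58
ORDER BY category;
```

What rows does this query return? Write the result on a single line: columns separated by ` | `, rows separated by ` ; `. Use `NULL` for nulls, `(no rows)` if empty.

Partition products by category; compute MIN(price) within each group.
HAVING: keep groups where MIN(price) >= 58.
  Books: ids {4, 13, 35} → MIN(price)=10
  Electronics: ids {11, 24} → MIN(price)=24
  Garden: ids {8, 18} → MIN(price)=48
  Grocery: ids {7, 15, 20, 22, 26, 31, 43} → MIN(price)=12

(no rows)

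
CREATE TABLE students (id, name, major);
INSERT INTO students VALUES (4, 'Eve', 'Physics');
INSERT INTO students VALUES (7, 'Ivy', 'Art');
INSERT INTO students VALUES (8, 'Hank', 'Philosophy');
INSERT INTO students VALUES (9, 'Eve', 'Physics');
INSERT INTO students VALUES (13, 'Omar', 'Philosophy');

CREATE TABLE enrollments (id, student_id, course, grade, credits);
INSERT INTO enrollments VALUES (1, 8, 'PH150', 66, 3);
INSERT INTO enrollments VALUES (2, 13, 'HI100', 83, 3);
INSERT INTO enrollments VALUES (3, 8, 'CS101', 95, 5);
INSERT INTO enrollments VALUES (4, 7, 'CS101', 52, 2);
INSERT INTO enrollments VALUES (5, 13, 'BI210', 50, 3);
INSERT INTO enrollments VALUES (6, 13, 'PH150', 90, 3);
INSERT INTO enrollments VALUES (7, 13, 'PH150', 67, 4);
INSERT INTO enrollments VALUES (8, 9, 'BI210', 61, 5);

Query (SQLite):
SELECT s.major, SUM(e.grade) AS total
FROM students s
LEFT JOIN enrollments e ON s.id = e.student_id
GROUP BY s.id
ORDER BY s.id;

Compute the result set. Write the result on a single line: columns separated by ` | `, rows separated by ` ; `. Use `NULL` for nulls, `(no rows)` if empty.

Physics | NULL ; Art | 52 ; Philosophy | 161 ; Physics | 61 ; Philosophy | 290

LEFT JOIN keeps every students row; unmatched ones get NULL for enrollments columns.
Group by students.id and compute SUM(e.grade). SUM over an all-NULL group is NULL.
  4: ids {—} → SUM(e.grade)=NULL
  7: ids {4} → SUM(e.grade)=52
  8: ids {1, 3} → SUM(e.grade)=161
  9: ids {8} → SUM(e.grade)=61
  13: ids {2, 5, 6, 7} → SUM(e.grade)=290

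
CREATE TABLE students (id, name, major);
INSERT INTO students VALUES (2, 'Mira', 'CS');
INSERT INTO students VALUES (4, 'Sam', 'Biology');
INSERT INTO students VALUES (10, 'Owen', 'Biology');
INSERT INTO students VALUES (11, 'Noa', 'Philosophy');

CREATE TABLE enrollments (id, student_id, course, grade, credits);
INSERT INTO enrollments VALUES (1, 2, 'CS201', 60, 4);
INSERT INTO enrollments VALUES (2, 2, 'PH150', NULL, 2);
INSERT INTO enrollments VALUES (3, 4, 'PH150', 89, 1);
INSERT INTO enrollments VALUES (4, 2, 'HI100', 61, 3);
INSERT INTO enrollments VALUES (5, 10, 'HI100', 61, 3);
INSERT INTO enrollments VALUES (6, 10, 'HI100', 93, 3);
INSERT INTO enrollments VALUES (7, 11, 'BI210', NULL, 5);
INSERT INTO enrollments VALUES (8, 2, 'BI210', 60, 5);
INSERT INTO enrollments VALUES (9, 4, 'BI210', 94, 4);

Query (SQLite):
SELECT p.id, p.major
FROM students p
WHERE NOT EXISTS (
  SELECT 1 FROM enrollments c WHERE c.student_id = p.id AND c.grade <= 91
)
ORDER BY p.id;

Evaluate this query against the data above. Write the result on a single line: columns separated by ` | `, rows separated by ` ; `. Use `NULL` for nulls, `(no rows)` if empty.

11 | Philosophy

For each students row, check whether any enrollments with matching student_id has grade <= 91.
Keep rows where that is false.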